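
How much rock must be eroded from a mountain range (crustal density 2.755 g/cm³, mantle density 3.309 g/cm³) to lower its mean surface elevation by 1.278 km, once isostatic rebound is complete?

Net drop Δ = e − u = e − e ρ_c/ρ_m = e (ρ_m − ρ_c)/ρ_m.
e = Δ ρ_m/(ρ_m − ρ_c) = 1.278 km × 3.309/0.554 = 7.63 km.

7.63 km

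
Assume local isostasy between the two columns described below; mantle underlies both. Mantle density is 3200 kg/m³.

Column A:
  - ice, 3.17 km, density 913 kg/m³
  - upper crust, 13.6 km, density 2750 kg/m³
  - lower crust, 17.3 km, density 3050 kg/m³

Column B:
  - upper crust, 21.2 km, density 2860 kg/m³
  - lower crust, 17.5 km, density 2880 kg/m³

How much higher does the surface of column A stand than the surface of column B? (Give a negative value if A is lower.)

For any compensation level in the mantle, the mantle terms cancel and isostasy reduces to e = (Σt_A − Σt_B) − (Σ(ρt)_A − Σ(ρt)_B) / ρ_m.
Σt_A = 34.07 km; Σt_B = 38.7 km; Σ(ρt)_A = 93059.21; Σ(ρt)_B = 111032 (in km·kg/m³).
e = (34.07 − 38.7) − (93059.21 − 111032) / 3200 = 0.986 km.

0.986 km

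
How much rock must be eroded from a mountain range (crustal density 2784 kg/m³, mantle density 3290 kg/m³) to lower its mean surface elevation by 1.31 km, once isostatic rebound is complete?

Net drop Δ = e − u = e − e ρ_c/ρ_m = e (ρ_m − ρ_c)/ρ_m.
e = Δ ρ_m/(ρ_m − ρ_c) = 1.31 km × 3290/506 = 8.52 km.

8.52 km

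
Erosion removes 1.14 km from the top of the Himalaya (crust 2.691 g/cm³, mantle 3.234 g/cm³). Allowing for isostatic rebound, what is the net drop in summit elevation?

Rebound u = e ρ_c/ρ_m = 1.14 km × 2.691/3.234 = 0.9486 km.
Net surface drop = e − u = 1.14 km − 0.9486 km = e (ρ_m − ρ_c)/ρ_m = 0.191 km.

0.191 km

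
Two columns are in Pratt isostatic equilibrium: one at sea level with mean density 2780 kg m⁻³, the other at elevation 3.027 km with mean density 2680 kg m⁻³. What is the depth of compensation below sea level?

81.1 km

ρ_ref D = ρ (D + h) → D (ρ_ref − ρ) = ρ h.
D = ρ h/(ρ_ref − ρ) = 2680 × 3.027 km/(2780 − 2680) = 81.1 km.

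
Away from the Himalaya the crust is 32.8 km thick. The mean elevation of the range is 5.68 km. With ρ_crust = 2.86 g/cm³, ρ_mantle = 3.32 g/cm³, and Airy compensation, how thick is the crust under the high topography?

Root depth r = h ρ_c / (ρ_m − ρ_c) = 5.68 km × 2.86 / 0.46 = 35.31 km.
Total thickness = T + h + r = 32.8 km + 5.68 km + 35.31 km = 73.8 km.

73.8 km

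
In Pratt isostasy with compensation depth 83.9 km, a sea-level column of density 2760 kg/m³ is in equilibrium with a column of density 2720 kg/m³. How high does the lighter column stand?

ρ_ref D = ρ (D + h) → h = D (ρ_ref − ρ)/ρ.
h = 83.9 km × (2760 − 2720)/2720 = 1.23 km.

1.23 km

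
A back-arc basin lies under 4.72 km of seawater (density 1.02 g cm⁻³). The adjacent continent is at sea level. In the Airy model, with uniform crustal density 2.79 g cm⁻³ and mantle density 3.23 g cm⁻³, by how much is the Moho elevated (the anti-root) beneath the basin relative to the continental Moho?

19 km

Equating mass per unit area of the two columns: replacing crust with seawater at the top is compensated by replacing crust with mantle at the base: d (ρ_c − ρ_w) = a (ρ_m − ρ_c).
a = d (ρ_c − ρ_w)/(ρ_m − ρ_c) = 4.72 km × 1.77/0.44 = 19 km.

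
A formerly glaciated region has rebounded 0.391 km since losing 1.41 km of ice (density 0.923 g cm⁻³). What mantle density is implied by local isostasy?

ρ_m = ρ_ice t / u = 0.923 × 1.41 km/0.391 km = 3.33 g cm⁻³.

3.33 g cm⁻³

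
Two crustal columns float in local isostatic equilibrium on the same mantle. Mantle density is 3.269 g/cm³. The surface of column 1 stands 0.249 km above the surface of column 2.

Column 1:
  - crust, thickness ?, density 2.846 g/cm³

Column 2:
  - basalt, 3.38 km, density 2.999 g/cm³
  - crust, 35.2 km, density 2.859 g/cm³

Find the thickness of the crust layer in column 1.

Take the compensation level at the base of the deeper column (depth z_c below the surface of column 1) and equate Σ ρ_i t_i down to z_c; mantle fills any gap and the z_c terms cancel.
Column 1: x×2.846 + (z_c − 0 − x)×3.269
Column 2: 0.249×0 + 3.38×2.999 + 35.2×2.859 + (z_c − 0.249 − 38.58)×3.269
The z_c×3.269 term appears on both sides and cancels. Collect the known terms of each column as K = Σ(ρt)_known − 3.269 × (depth of known layers): K_1 = 0 − 3.269×0 = 0; K_2 = 110.77342 − 3.269×(0.249 + 38.58) = −16.158581.
Balance: K_1 − x×(3.269 − 2.846) = K_2, so x = (K_1 − K_2)/(3.269 − 2.846) = 16.1586/0.423 = 38.2 km.

38.2 km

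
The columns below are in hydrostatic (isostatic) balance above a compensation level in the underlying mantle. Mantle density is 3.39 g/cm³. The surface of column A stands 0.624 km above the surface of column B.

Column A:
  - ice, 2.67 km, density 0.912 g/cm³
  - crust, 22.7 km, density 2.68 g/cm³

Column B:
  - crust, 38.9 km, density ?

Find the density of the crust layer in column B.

2.86 g/cm³

Take the compensation level at the base of the deeper column (depth z_c below the surface of column A) and equate Σ ρ_i t_i down to z_c; mantle fills any gap and the z_c terms cancel.
Column A: 2.67×0.912 + 22.7×2.68 + (z_c − 25.37)×3.39
Column B: 0.624×0 + 38.9×ρ + (z_c − 0.624 − 38.9)×3.39
The z_c×3.39 term appears on both sides and cancels. Collect the known terms of each column as K = Σ(ρt)_known − 3.39 × (depth of known layers): K_A = 63.27104 − 3.39×25.37 = −22.73326; K_B = 0 − 3.39×(0.624 + 38.9) = −133.98636.
Balance: K_A = K_B + 38.9×ρ, so ρ = (K_A − K_B)/38.9 = 111.253/38.9 = 2.86 g/cm³.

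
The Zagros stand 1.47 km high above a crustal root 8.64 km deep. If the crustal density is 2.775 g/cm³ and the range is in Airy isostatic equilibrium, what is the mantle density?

Airy balance: ρ_c h = (ρ_m − ρ_c) r → ρ_m = ρ_c (1 + h/r).
ρ_m = 2.775 × (1 + 1.47 km/8.64 km) = 3.25 g/cm³.

3.25 g/cm³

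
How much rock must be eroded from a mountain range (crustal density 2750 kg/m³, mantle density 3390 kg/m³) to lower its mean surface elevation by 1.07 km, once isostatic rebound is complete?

Net drop Δ = e − u = e − e ρ_c/ρ_m = e (ρ_m − ρ_c)/ρ_m.
e = Δ ρ_m/(ρ_m − ρ_c) = 1.07 km × 3390/640 = 5.67 km.

5.67 km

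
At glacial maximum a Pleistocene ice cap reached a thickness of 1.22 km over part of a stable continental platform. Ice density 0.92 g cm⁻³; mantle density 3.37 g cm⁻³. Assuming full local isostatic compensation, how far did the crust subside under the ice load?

Equating mass per unit area of the two columns: the ice load ρ_ice t is balanced by mantle displaced below, ρ_m s.
s = t ρ_ice / ρ_m = 1.22 km × 0.92/3.37 = 0.333 km.

0.333 km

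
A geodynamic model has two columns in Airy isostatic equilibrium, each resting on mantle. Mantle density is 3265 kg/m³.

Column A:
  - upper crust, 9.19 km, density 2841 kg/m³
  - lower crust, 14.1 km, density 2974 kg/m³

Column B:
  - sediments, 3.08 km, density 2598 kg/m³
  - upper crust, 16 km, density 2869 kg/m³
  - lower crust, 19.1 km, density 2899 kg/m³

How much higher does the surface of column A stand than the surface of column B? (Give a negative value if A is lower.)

For any compensation level in the mantle, the mantle terms cancel and isostasy reduces to e = (Σt_A − Σt_B) − (Σ(ρt)_A − Σ(ρt)_B) / ρ_m.
Σt_A = 23.29 km; Σt_B = 38.18 km; Σ(ρt)_A = 68042.19; Σ(ρt)_B = 109276.74 (in km·kg/m³).
e = (23.29 − 38.18) − (68042.19 − 109276.74) / 3265 = −2.26 km.

−2.26 km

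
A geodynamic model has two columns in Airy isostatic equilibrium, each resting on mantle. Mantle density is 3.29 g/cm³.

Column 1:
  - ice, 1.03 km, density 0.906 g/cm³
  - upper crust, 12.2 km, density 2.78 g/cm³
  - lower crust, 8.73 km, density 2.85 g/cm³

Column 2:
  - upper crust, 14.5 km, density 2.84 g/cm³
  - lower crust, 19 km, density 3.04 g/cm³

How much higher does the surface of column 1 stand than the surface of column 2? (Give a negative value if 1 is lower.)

For any compensation level in the mantle, the mantle terms cancel and isostasy reduces to e = (Σt_1 − Σt_2) − (Σ(ρt)_1 − Σ(ρt)_2) / ρ_m.
Σt_1 = 21.96 km; Σt_2 = 33.5 km; Σ(ρt)_1 = 59.72968; Σ(ρt)_2 = 98.94 (in km·g/cm³).
e = (21.96 − 33.5) − (59.72968 − 98.94) / 3.29 = 0.378 km.

0.378 km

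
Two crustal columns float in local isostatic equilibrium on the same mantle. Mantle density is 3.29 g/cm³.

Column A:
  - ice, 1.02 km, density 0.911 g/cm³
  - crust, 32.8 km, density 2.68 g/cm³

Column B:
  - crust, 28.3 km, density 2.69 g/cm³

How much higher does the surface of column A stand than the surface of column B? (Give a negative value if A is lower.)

For any compensation level in the mantle, the mantle terms cancel and isostasy reduces to e = (Σt_A − Σt_B) − (Σ(ρt)_A − Σ(ρt)_B) / ρ_m.
Σt_A = 33.82 km; Σt_B = 28.3 km; Σ(ρt)_A = 88.83322; Σ(ρt)_B = 76.127 (in km·g/cm³).
e = (33.82 − 28.3) − (88.83322 − 76.127) / 3.29 = 1.66 km.

1.66 km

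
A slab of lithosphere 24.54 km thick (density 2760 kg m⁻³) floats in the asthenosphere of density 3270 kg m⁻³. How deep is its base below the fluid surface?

20.7 km

Draft d = t ρ_obj/ρ_fluid = 24.54 km × 2760/3270 = 20.7 km.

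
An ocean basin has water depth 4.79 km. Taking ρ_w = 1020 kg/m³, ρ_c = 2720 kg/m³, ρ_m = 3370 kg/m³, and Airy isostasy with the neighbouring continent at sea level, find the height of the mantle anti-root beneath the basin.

12.5 km

By Archimedes' principle applied to the lithosphere: replacing crust with seawater at the top is compensated by replacing crust with mantle at the base: d (ρ_c − ρ_w) = a (ρ_m − ρ_c).
a = d (ρ_c − ρ_w)/(ρ_m − ρ_c) = 4.79 km × 1700/650 = 12.5 km.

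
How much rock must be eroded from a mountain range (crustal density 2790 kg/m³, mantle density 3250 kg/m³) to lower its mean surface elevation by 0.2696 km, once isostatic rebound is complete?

1.9 km

Net drop Δ = e − u = e − e ρ_c/ρ_m = e (ρ_m − ρ_c)/ρ_m.
e = Δ ρ_m/(ρ_m − ρ_c) = 0.2696 km × 3250/460 = 1.9 km.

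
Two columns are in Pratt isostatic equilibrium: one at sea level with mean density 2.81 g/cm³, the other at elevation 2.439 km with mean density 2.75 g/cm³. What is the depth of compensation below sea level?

112 km

ρ_ref D = ρ (D + h) → D (ρ_ref − ρ) = ρ h.
D = ρ h/(ρ_ref − ρ) = 2.75 × 2.439 km/(2.81 − 2.75) = 112 km.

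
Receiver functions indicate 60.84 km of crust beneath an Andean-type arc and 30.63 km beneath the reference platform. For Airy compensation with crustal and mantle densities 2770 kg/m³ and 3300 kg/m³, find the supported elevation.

Excess crust Δ = 60.84 km − 30.63 km = 30.21 km, split between elevation h and root r with h + r = Δ.
Airy balance ρ_c h = (ρ_m − ρ_c) r gives r = h ρ_c/(ρ_m − ρ_c), so h (1 + ρ_c/(ρ_m − ρ_c)) = Δ, i.e. h = Δ (ρ_m − ρ_c)/ρ_m.
h = 30.21 km × 530/3300 = 4.85 km.

4.85 km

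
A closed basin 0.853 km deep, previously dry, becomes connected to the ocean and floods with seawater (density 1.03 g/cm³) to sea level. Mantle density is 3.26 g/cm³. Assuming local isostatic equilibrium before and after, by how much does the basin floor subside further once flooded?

After flooding the water column is d + s deep. Its weight must equal the weight of mantle displaced by the extra subsidence s: (d + s) ρ_w = s ρ_m.
s = d ρ_w / (ρ_m − ρ_w) = 0.853 km × 1.03/(3.26 − 1.03) = 0.394 km.

0.394 km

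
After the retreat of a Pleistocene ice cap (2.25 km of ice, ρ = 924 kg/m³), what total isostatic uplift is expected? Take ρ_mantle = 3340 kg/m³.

Removing the load lets mantle flow back in; uplift u satisfies ρ_ice t = ρ_m u.
u = t ρ_ice/ρ_m = 2.25 km × 924/3340 = 0.622 km.

0.622 km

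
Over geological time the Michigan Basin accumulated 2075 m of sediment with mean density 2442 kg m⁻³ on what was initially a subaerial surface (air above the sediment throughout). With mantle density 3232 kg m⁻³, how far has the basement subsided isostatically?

Subaerial load: s = t ρ_sed / ρ_m = 2075 m × 2442/3232 = 1570 m.

1570 m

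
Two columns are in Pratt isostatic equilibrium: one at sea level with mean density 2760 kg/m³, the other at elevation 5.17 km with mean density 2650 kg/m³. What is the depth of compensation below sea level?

ρ_ref D = ρ (D + h) → D (ρ_ref − ρ) = ρ h.
D = ρ h/(ρ_ref − ρ) = 2650 × 5.17 km/(2760 − 2650) = 125 km.

125 km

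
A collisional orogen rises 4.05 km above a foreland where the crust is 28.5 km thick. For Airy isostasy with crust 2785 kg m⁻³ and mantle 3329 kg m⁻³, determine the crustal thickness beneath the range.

Root depth r = h ρ_c / (ρ_m − ρ_c) = 4.05 km × 2785 / 544 = 20.73 km.
Total thickness = T + h + r = 28.5 km + 4.05 km + 20.73 km = 53.3 km.

53.3 km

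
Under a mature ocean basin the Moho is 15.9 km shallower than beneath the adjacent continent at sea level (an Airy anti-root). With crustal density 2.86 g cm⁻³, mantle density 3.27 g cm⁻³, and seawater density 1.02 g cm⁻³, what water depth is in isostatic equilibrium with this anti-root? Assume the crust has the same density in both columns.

Replacing a thickness d of crust by seawater at the top must be balanced by replacing crust with mantle at the base: d (ρ_c − ρ_w) = a (ρ_m − ρ_c).
d = a (ρ_m − ρ_c)/(ρ_c − ρ_w) = 15.9 km × 0.41/1.84 = 3.54 km.

3.54 km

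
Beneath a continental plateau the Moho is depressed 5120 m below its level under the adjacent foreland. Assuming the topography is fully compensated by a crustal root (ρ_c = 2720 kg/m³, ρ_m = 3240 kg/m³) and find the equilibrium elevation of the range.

979 m

For local isostatic compensation: ρ_c h = (ρ_m − ρ_c) r.
h = r (ρ_m − ρ_c) / ρ_c = 5120 m × (3240 − 2720) / 2720 = 979 m.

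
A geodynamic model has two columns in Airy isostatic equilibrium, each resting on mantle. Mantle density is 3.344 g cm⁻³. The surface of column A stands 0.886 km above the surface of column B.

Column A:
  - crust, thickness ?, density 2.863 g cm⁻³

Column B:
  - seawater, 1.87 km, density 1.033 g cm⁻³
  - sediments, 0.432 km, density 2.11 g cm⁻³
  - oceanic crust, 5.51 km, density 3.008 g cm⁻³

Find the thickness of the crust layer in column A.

Take the compensation level at the base of the deeper column (depth z_c below the surface of column A) and equate Σ ρ_i t_i down to z_c; mantle fills any gap and the z_c terms cancel.
Column A: x×2.863 + (z_c − 0 − x)×3.344
Column B: 0.886×0 + 1.87×1.033 + 0.432×2.11 + 5.51×3.008 + (z_c − 0.886 − 7.812)×3.344
The z_c×3.344 term appears on both sides and cancels. Collect the known terms of each column as K = Σ(ρt)_known − 3.344 × (depth of known layers): K_A = 0 − 3.344×0 = 0; K_B = 19.41731 − 3.344×(0.886 + 7.812) = −9.668802.
Balance: K_A − x×(3.344 − 2.863) = K_B, so x = (K_A − K_B)/(3.344 − 2.863) = 9.6688/0.481 = 20.1 km.

20.1 km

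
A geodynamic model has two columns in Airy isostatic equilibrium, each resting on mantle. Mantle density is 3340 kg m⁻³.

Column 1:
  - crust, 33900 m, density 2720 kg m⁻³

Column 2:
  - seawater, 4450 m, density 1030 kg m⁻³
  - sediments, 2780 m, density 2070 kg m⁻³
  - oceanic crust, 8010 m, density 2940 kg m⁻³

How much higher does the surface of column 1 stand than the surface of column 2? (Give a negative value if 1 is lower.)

For any compensation level in the mantle, the mantle terms cancel and isostasy reduces to e = (Σt_1 − Σt_2) − (Σ(ρt)_1 − Σ(ρt)_2) / ρ_m.
Σt_1 = 33900 m; Σt_2 = 15240 m; Σ(ρt)_1 = 92208000; Σ(ρt)_2 = 33887500 (in m·kg m⁻³).
e = (33900 − 15240) − (92208000 − 33887500) / 3340 = 1200 m.

1200 m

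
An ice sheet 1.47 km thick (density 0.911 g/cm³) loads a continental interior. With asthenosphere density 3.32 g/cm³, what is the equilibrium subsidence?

In Airy isostatic equilibrium: the ice load ρ_ice t is balanced by mantle displaced below, ρ_m s.
s = t ρ_ice / ρ_m = 1.47 km × 0.911/3.32 = 0.403 km.

0.403 km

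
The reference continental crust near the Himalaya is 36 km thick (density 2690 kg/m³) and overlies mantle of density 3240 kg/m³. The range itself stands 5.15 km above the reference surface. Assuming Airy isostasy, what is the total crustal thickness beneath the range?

Root depth r = h ρ_c / (ρ_m − ρ_c) = 5.15 km × 2690 / 550 = 25.19 km.
Total thickness = T + h + r = 36 km + 5.15 km + 25.19 km = 66.3 km.

66.3 km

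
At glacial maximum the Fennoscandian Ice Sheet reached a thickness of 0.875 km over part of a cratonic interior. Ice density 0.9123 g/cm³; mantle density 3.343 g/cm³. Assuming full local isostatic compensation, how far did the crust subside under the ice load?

Equating mass per unit area of the two columns: the ice load ρ_ice t is balanced by mantle displaced below, ρ_m s.
s = t ρ_ice / ρ_m = 0.875 km × 0.9123/3.343 = 0.239 km.

0.239 km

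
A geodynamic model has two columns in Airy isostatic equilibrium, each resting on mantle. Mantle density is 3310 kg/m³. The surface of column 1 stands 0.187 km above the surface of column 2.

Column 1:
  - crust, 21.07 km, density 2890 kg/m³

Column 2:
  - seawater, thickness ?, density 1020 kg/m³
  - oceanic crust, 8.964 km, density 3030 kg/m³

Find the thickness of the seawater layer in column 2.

Take the compensation level at the base of the deeper column (depth z_c below the surface of column 1) and equate Σ ρ_i t_i down to z_c; mantle fills any gap and the z_c terms cancel.
Column 1: 21.07×2890 + (z_c − 21.07)×3310
Column 2: 0.187×0 + x×1020 + 8.964×3030 + (z_c − 0.187 − 8.964 − x)×3310
The z_c×3310 term appears on both sides and cancels. Collect the known terms of each column as K = Σ(ρt)_known − 3310 × (depth of known layers): K_1 = 60892.3 − 3310×21.07 = −8849.4; K_2 = 27160.92 − 3310×(0.187 + 8.964) = −3128.89.
Balance: K_1 = K_2 − x×(3310 − 1020), so x = (K_2 − K_1)/(3310 − 1020) = 5720.51/2290 = 2.5 km.

2.5 km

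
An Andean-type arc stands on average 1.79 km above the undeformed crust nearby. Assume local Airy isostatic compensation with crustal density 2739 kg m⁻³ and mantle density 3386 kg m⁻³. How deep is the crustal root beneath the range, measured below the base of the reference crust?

For local isostatic compensation: the weight of the topography is balanced by the buoyancy of the root, ρ_c h = (ρ_m − ρ_c) r.
r = h · ρ_c / (ρ_m − ρ_c) = 1.79 km × 2739 / (3386 − 2739) = 7.58 km.

7.58 km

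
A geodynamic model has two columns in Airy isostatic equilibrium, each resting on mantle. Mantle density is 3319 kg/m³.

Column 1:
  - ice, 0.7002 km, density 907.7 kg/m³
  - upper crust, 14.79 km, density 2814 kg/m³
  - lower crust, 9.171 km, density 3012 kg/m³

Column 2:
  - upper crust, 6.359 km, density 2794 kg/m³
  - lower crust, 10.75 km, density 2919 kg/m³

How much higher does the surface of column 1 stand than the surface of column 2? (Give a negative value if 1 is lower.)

For any compensation level in the mantle, the mantle terms cancel and isostasy reduces to e = (Σt_1 − Σt_2) − (Σ(ρt)_1 − Σ(ρt)_2) / ρ_m.
Σt_1 = 24.6612 km; Σt_2 = 17.109 km; Σ(ρt)_1 = 69877.6835; Σ(ρt)_2 = 49146.296 (in km·kg/m³).
e = (24.6612 − 17.109) − (69877.6835 − 49146.296) / 3319 = 1.31 km.

1.31 km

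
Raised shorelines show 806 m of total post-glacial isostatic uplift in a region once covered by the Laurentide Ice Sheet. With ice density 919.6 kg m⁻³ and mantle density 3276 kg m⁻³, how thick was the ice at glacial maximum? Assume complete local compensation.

u = t ρ_ice/ρ_m → t = u ρ_m/ρ_ice = 806 m × 3276/919.6 = 2870 m.

2870 m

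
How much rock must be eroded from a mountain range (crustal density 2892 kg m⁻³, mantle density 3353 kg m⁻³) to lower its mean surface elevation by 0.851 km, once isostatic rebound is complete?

6.19 km

Net drop Δ = e − u = e − e ρ_c/ρ_m = e (ρ_m − ρ_c)/ρ_m.
e = Δ ρ_m/(ρ_m − ρ_c) = 0.851 km × 3353/461 = 6.19 km.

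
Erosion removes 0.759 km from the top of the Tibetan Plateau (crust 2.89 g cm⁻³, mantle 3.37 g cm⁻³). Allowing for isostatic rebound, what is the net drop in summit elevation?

0.108 km

Rebound u = e ρ_c/ρ_m = 0.759 km × 2.89/3.37 = 0.6509 km.
Net surface drop = e − u = 0.759 km − 0.6509 km = e (ρ_m − ρ_c)/ρ_m = 0.108 km.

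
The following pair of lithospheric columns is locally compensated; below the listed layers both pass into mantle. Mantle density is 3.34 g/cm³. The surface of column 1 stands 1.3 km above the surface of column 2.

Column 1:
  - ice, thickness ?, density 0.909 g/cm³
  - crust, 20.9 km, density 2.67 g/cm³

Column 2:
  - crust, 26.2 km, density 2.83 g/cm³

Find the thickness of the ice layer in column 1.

1.52 km

Take the compensation level at the base of the deeper column (depth z_c below the surface of column 1) and equate Σ ρ_i t_i down to z_c; mantle fills any gap and the z_c terms cancel.
Column 1: x×0.909 + 20.9×2.67 + (z_c − 20.9 − x)×3.34
Column 2: 1.3×0 + 26.2×2.83 + (z_c − 1.3 − 26.2)×3.34
The z_c×3.34 term appears on both sides and cancels. Collect the known terms of each column as K = Σ(ρt)_known − 3.34 × (depth of known layers): K_1 = 55.803 − 3.34×20.9 = −14.003; K_2 = 74.146 − 3.34×(1.3 + 26.2) = −17.704.
Balance: K_1 − x×(3.34 − 0.909) = K_2, so x = (K_1 − K_2)/(3.34 − 0.909) = 3.701/2.431 = 1.52 km.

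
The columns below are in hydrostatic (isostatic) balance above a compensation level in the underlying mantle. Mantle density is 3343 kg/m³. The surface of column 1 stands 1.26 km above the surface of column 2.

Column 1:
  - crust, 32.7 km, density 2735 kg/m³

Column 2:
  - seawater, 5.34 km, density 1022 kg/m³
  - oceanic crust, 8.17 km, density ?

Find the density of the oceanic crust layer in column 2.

Take the compensation level at the base of the deeper column (depth z_c below the surface of column 1) and equate Σ ρ_i t_i down to z_c; mantle fills any gap and the z_c terms cancel.
Column 1: 32.7×2735 + (z_c − 32.7)×3343
Column 2: 1.26×0 + 5.34×1022 + 8.17×ρ + (z_c − 1.26 − 13.51)×3343
The z_c×3343 term appears on both sides and cancels. Collect the known terms of each column as K = Σ(ρt)_known − 3343 × (depth of known layers): K_1 = 89434.5 − 3343×32.7 = −19881.6; K_2 = 5457.48 − 3343×(1.26 + 13.51) = −43918.63.
Balance: K_1 = K_2 + 8.17×ρ, so ρ = (K_1 − K_2)/8.17 = 24037/8.17 = 2940 kg/m³.

2940 kg/m³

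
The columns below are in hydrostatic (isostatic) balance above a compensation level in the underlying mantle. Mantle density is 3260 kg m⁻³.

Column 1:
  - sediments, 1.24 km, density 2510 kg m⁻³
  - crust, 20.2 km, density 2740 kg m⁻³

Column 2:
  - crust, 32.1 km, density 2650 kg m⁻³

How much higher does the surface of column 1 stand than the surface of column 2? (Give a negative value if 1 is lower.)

For any compensation level in the mantle, the mantle terms cancel and isostasy reduces to e = (Σt_1 − Σt_2) − (Σ(ρt)_1 − Σ(ρt)_2) / ρ_m.
Σt_1 = 21.44 km; Σt_2 = 32.1 km; Σ(ρt)_1 = 58460.4; Σ(ρt)_2 = 85065 (in km·kg m⁻³).
e = (21.44 − 32.1) − (58460.4 − 85065) / 3260 = −2.5 km.

−2.5 km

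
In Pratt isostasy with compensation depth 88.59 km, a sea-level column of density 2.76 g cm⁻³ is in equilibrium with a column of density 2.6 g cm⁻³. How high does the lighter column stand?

5.45 km

ρ_ref D = ρ (D + h) → h = D (ρ_ref − ρ)/ρ.
h = 88.59 km × (2.76 − 2.6)/2.6 = 5.45 km.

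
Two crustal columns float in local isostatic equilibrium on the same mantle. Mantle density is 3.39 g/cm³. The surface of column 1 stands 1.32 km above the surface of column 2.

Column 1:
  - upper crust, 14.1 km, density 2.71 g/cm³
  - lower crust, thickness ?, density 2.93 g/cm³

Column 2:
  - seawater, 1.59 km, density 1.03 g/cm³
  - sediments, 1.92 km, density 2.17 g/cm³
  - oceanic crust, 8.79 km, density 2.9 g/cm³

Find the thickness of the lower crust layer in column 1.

Take the compensation level at the base of the deeper column (depth z_c below the surface of column 1) and equate Σ ρ_i t_i down to z_c; mantle fills any gap and the z_c terms cancel.
Column 1: 14.1×2.71 + x×2.93 + (z_c − 14.1 − x)×3.39
Column 2: 1.32×0 + 1.59×1.03 + 1.92×2.17 + 8.79×2.9 + (z_c − 1.32 − 12.3)×3.39
The z_c×3.39 term appears on both sides and cancels. Collect the known terms of each column as K = Σ(ρt)_known − 3.39 × (depth of known layers): K_1 = 38.211 − 3.39×14.1 = −9.588; K_2 = 31.2951 − 3.39×(1.32 + 12.3) = −14.8767.
Balance: K_1 − x×(3.39 − 2.93) = K_2, so x = (K_1 − K_2)/(3.39 − 2.93) = 5.2887/0.46 = 11.5 km.

11.5 km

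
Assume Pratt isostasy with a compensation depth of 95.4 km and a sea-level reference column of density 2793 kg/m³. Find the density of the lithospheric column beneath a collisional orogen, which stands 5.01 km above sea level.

2650 kg/m³

Pratt balance: ρ_ref D = ρ (D + h).
ρ = ρ_ref D/(D + h) = 2793 × 95.4 km/(95.4 km + 5.01 km) = 2650 kg/m³.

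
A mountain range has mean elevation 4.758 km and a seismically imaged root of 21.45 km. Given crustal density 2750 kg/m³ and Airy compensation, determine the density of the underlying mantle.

3360 kg/m³

Airy balance: ρ_c h = (ρ_m − ρ_c) r → ρ_m = ρ_c (1 + h/r).
ρ_m = 2750 × (1 + 4.758 km/21.45 km) = 3360 kg/m³.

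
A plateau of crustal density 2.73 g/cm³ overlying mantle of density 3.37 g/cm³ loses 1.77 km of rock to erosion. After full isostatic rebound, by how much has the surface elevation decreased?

Rebound u = e ρ_c/ρ_m = 1.77 km × 2.73/3.37 = 1.434 km.
Net surface drop = e − u = 1.77 km − 1.434 km = e (ρ_m − ρ_c)/ρ_m = 0.336 km.

0.336 km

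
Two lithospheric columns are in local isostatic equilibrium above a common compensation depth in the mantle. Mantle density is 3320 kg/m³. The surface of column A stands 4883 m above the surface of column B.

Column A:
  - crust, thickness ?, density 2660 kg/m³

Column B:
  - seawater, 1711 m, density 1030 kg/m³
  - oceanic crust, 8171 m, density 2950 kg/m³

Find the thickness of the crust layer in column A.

35100 m

Take the compensation level at the base of the deeper column (depth z_c below the surface of column A) and equate Σ ρ_i t_i down to z_c; mantle fills any gap and the z_c terms cancel.
Column A: x×2660 + (z_c − 0 − x)×3320
Column B: 4883×0 + 1711×1030 + 8171×2950 + (z_c − 4883 − 9882)×3320
The z_c×3320 term appears on both sides and cancels. Collect the known terms of each column as K = Σ(ρt)_known − 3320 × (depth of known layers): K_A = 0 − 3320×0 = 0; K_B = 25866780 − 3320×(4883 + 9882) = −23153020.
Balance: K_A − x×(3320 − 2660) = K_B, so x = (K_A − K_B)/(3320 − 2660) = 23153000/660 = 35100 m.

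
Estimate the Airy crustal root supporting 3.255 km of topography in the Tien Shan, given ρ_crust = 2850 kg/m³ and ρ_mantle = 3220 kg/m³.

25.1 km

Isostatic balance requires: the weight of the topography is balanced by the buoyancy of the root, ρ_c h = (ρ_m − ρ_c) r.
r = h · ρ_c / (ρ_m − ρ_c) = 3.255 km × 2850 / (3220 − 2850) = 25.1 km.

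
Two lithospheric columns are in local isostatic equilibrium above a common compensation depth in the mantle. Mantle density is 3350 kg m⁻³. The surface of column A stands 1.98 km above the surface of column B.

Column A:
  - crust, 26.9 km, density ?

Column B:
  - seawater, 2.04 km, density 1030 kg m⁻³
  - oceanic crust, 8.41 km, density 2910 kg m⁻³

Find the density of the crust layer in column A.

Take the compensation level at the base of the deeper column (depth z_c below the surface of column A) and equate Σ ρ_i t_i down to z_c; mantle fills any gap and the z_c terms cancel.
Column A: 26.9×ρ + (z_c − 26.9)×3350
Column B: 1.98×0 + 2.04×1030 + 8.41×2910 + (z_c − 1.98 − 10.45)×3350
The z_c×3350 term appears on both sides and cancels. Collect the known terms of each column as K = Σ(ρt)_known − 3350 × (depth of known layers): K_A = 0 − 3350×26.9 = −90115; K_B = 26574.3 − 3350×(1.98 + 10.45) = −15066.2.
Balance: K_A + 26.9×ρ = K_B, so ρ = (K_B − K_A)/26.9 = 75048.8/26.9 = 2790 kg m⁻³.

2790 kg m⁻³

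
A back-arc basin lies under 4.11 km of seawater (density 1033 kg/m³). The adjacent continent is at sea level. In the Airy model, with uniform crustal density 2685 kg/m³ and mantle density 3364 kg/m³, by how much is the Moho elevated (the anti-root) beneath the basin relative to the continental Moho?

10 km

By Archimedes' principle applied to the lithosphere: replacing crust with seawater at the top is compensated by replacing crust with mantle at the base: d (ρ_c − ρ_w) = a (ρ_m − ρ_c).
a = d (ρ_c − ρ_w)/(ρ_m − ρ_c) = 4.11 km × 1652/679 = 10 km.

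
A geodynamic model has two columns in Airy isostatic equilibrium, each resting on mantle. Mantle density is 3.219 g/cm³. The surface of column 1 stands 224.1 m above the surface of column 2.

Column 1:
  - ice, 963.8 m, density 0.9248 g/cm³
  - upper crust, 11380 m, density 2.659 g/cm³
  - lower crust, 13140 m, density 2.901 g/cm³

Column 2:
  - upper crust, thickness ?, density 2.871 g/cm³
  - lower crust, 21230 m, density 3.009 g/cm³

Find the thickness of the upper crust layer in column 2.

Take the compensation level at the base of the deeper column (depth z_c below the surface of column 1) and equate Σ ρ_i t_i down to z_c; mantle fills any gap and the z_c terms cancel.
Column 1: 963.8×0.9248 + 11380×2.659 + 13140×2.901 + (z_c − 25483.8)×3.219
Column 2: 224.1×0 + x×2.871 + 21230×3.009 + (z_c − 224.1 − 21230 − x)×3.219
The z_c×3.219 term appears on both sides and cancels. Collect the known terms of each column as K = Σ(ρt)_known − 3.219 × (depth of known layers): K_1 = 69269.8822 − 3.219×25483.8 = −12762.47; K_2 = 63881.07 − 3.219×(224.1 + 21230) = −5179.6779.
Balance: K_1 = K_2 − x×(3.219 − 2.871), so x = (K_2 − K_1)/(3.219 − 2.871) = 7582.79/0.348 = 21800 m.

21800 m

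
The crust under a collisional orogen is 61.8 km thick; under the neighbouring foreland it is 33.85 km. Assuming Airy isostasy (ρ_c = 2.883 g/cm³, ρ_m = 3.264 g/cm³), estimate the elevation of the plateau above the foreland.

Excess crust Δ = 61.8 km − 33.85 km = 27.95 km, split between elevation h and root r with h + r = Δ.
Airy balance ρ_c h = (ρ_m − ρ_c) r gives r = h ρ_c/(ρ_m − ρ_c), so h (1 + ρ_c/(ρ_m − ρ_c)) = Δ, i.e. h = Δ (ρ_m − ρ_c)/ρ_m.
h = 27.95 km × 0.381/3.264 = 3.26 km.

3.26 km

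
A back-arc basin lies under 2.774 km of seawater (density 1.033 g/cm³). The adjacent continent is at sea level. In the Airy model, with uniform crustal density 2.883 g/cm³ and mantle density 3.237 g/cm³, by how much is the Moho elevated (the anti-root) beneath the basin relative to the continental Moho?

14.5 km

Isostatic balance requires: replacing crust with seawater at the top is compensated by replacing crust with mantle at the base: d (ρ_c − ρ_w) = a (ρ_m − ρ_c).
a = d (ρ_c − ρ_w)/(ρ_m − ρ_c) = 2.774 km × 1.85/0.354 = 14.5 km.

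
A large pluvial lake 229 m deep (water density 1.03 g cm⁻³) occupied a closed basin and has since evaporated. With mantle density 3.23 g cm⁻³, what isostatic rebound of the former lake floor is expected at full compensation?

73 m

u = d ρ_w/ρ_m = 229 m × 1.03/3.23 = 73 m.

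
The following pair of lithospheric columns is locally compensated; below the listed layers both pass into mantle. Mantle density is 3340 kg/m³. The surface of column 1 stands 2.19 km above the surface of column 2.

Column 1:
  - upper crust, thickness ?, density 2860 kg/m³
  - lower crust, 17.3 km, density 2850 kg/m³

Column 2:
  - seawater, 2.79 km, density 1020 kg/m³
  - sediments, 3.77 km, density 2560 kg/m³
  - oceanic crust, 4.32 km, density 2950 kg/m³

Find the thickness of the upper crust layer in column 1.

20.7 km

Take the compensation level at the base of the deeper column (depth z_c below the surface of column 1) and equate Σ ρ_i t_i down to z_c; mantle fills any gap and the z_c terms cancel.
Column 1: x×2860 + 17.3×2850 + (z_c − 17.3 − x)×3340
Column 2: 2.19×0 + 2.79×1020 + 3.77×2560 + 4.32×2950 + (z_c − 2.19 − 10.88)×3340
The z_c×3340 term appears on both sides and cancels. Collect the known terms of each column as K = Σ(ρt)_known − 3340 × (depth of known layers): K_1 = 49305 − 3340×17.3 = −8477; K_2 = 25241 − 3340×(2.19 + 10.88) = −18412.8.
Balance: K_1 − x×(3340 − 2860) = K_2, so x = (K_1 − K_2)/(3340 − 2860) = 9935.8/480 = 20.7 km.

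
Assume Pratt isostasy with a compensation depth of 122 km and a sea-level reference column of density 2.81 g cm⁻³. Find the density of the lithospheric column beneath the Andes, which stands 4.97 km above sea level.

2.7 g cm⁻³

Pratt balance: ρ_ref D = ρ (D + h).
ρ = ρ_ref D/(D + h) = 2.81 × 122 km/(122 km + 4.97 km) = 2.7 g cm⁻³.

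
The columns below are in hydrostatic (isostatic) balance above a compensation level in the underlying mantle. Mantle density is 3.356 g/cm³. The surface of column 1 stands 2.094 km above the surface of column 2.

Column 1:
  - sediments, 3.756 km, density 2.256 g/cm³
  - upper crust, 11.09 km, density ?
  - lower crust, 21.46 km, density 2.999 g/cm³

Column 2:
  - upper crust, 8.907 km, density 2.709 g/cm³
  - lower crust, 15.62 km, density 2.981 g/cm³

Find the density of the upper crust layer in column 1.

Take the compensation level at the base of the deeper column (depth z_c below the surface of column 1) and equate Σ ρ_i t_i down to z_c; mantle fills any gap and the z_c terms cancel.
Column 1: 3.756×2.256 + 11.09×ρ + 21.46×2.999 + (z_c − 36.306)×3.356
Column 2: 2.094×0 + 8.907×2.709 + 15.62×2.981 + (z_c − 2.094 − 24.527)×3.356
The z_c×3.356 term appears on both sides and cancels. Collect the known terms of each column as K = Σ(ρt)_known − 3.356 × (depth of known layers): K_1 = 72.832076 − 3.356×36.306 = −49.01086; K_2 = 70.692283 − 3.356×(2.094 + 24.527) = −18.647793.
Balance: K_1 + 11.09×ρ = K_2, so ρ = (K_2 − K_1)/11.09 = 30.3631/11.09 = 2.74 g/cm³.

2.74 g/cm³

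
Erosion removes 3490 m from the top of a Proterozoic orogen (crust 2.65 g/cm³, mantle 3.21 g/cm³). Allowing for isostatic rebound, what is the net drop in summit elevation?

Rebound u = e ρ_c/ρ_m = 3490 m × 2.65/3.21 = 2881 m.
Net surface drop = e − u = 3490 m − 2881 m = e (ρ_m − ρ_c)/ρ_m = 609 m.

609 m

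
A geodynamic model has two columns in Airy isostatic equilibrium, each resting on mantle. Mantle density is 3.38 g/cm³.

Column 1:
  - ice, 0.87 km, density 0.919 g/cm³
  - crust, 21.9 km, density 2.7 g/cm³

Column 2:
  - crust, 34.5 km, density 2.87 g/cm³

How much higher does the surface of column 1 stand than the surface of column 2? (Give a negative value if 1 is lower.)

For any compensation level in the mantle, the mantle terms cancel and isostasy reduces to e = (Σt_1 − Σt_2) − (Σ(ρt)_1 − Σ(ρt)_2) / ρ_m.
Σt_1 = 22.77 km; Σt_2 = 34.5 km; Σ(ρt)_1 = 59.92953; Σ(ρt)_2 = 99.015 (in km·g/cm³).
e = (22.77 − 34.5) − (59.92953 − 99.015) / 3.38 = −0.166 km.

−0.166 km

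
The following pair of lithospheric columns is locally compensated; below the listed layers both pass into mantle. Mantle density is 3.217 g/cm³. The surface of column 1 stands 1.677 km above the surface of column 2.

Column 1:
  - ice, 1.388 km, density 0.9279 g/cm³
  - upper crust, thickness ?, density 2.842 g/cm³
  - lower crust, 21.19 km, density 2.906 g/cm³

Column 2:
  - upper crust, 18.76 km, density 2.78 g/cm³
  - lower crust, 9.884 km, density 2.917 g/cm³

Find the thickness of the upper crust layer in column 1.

Take the compensation level at the base of the deeper column (depth z_c below the surface of column 1) and equate Σ ρ_i t_i down to z_c; mantle fills any gap and the z_c terms cancel.
Column 1: 1.388×0.9279 + x×2.842 + 21.19×2.906 + (z_c − 22.578 − x)×3.217
Column 2: 1.677×0 + 18.76×2.78 + 9.884×2.917 + (z_c − 1.677 − 28.644)×3.217
The z_c×3.217 term appears on both sides and cancels. Collect the known terms of each column as K = Σ(ρt)_known − 3.217 × (depth of known layers): K_1 = 62.8660652 − 3.217×22.578 = −9.7673608; K_2 = 80.984428 − 3.217×(1.677 + 28.644) = −16.558229.
Balance: K_1 − x×(3.217 − 2.842) = K_2, so x = (K_1 − K_2)/(3.217 − 2.842) = 6.79087/0.375 = 18.1 km.

18.1 km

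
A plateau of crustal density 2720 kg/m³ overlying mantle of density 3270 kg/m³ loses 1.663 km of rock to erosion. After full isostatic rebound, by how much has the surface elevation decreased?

0.28 km

Rebound u = e ρ_c/ρ_m = 1.663 km × 2720/3270 = 1.383 km.
Net surface drop = e − u = 1.663 km − 1.383 km = e (ρ_m − ρ_c)/ρ_m = 0.28 km.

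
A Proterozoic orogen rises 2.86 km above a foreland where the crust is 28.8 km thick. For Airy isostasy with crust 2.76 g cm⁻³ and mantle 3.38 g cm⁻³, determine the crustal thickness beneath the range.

Root depth r = h ρ_c / (ρ_m − ρ_c) = 2.86 km × 2.76 / 0.62 = 12.73 km.
Total thickness = T + h + r = 28.8 km + 2.86 km + 12.73 km = 44.4 km.

44.4 km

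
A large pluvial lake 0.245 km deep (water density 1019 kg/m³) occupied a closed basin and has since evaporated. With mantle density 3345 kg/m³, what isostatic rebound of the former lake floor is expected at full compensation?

u = d ρ_w/ρ_m = 0.245 km × 1019/3345 = 0.0746 km.

0.0746 km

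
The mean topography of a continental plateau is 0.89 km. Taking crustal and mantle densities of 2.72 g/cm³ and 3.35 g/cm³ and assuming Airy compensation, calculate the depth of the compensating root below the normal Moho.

3.84 km

Isostatic balance requires: the weight of the topography is balanced by the buoyancy of the root, ρ_c h = (ρ_m − ρ_c) r.
r = h · ρ_c / (ρ_m − ρ_c) = 0.89 km × 2.72 / (3.35 − 2.72) = 3.84 km.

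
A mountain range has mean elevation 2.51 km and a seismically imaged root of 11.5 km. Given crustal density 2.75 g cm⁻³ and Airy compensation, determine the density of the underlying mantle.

3.35 g cm⁻³

Airy balance: ρ_c h = (ρ_m − ρ_c) r → ρ_m = ρ_c (1 + h/r).
ρ_m = 2.75 × (1 + 2.51 km/11.5 km) = 3.35 g cm⁻³.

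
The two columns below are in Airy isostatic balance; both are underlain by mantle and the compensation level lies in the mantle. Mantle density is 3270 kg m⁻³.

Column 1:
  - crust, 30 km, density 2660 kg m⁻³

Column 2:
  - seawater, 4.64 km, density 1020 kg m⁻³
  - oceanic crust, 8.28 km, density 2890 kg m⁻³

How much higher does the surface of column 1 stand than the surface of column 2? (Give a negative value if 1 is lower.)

For any compensation level in the mantle, the mantle terms cancel and isostasy reduces to e = (Σt_1 − Σt_2) − (Σ(ρt)_1 − Σ(ρt)_2) / ρ_m.
Σt_1 = 30 km; Σt_2 = 12.92 km; Σ(ρt)_1 = 79800; Σ(ρt)_2 = 28662 (in km·kg m⁻³).
e = (30 − 12.92) − (79800 − 28662) / 3270 = 1.44 km.

1.44 km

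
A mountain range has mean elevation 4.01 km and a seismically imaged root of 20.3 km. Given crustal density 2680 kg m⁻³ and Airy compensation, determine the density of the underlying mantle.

3210 kg m⁻³

Airy balance: ρ_c h = (ρ_m − ρ_c) r → ρ_m = ρ_c (1 + h/r).
ρ_m = 2680 × (1 + 4.01 km/20.3 km) = 3210 kg m⁻³.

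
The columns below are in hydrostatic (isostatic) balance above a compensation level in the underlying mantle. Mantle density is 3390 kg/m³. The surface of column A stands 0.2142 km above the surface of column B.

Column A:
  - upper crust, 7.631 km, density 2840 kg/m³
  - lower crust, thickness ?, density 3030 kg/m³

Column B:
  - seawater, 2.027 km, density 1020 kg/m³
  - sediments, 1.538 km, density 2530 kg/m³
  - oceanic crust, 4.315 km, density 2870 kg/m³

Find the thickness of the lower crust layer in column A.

Take the compensation level at the base of the deeper column (depth z_c below the surface of column A) and equate Σ ρ_i t_i down to z_c; mantle fills any gap and the z_c terms cancel.
Column A: 7.631×2840 + x×3030 + (z_c − 7.631 − x)×3390
Column B: 0.2142×0 + 2.027×1020 + 1.538×2530 + 4.315×2870 + (z_c − 0.2142 − 7.88)×3390
The z_c×3390 term appears on both sides and cancels. Collect the known terms of each column as K = Σ(ρt)_known − 3390 × (depth of known layers): K_A = 21672.04 − 3390×7.631 = −4197.05; K_B = 18342.73 − 3390×(0.2142 + 7.88) = −9096.608.
Balance: K_A − x×(3390 − 3030) = K_B, so x = (K_A − K_B)/(3390 − 3030) = 4899.56/360 = 13.6 km.

13.6 km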